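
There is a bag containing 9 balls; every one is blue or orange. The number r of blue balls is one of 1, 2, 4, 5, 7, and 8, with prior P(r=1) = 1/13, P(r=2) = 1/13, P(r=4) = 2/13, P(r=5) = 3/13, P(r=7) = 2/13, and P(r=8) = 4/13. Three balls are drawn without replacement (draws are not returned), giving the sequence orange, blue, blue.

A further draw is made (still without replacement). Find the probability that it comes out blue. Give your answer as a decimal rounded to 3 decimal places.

The likelihood of the observed sequence under each hypothesis: P(data | r = 1) = (8/9)(1/8)(0/7) = 0; P(data | r = 2) = (7/9)(2/8)(1/7) = 0.027778; P(data | r = 4) = (5/9)(4/8)(3/7) = 0.11905; P(data | r = 5) = (4/9)(5/8)(4/7) = 0.15873; P(data | r = 7) = (2/9)(7/8)(6/7) = 0.16667; P(data | r = 8) = (1/9)(8/8)(7/7) = 0.11111.
Multiplying each by its prior: 1/13 · 0 = 0, 1/13 · 0.027778 = 0.0021368, 2/13 · 0.11905 = 0.018315, 3/13 · 0.15873 = 0.03663, 2/13 · 0.16667 = 0.025641, 4/13 · 0.11111 = 0.034188; with total 0.11691.
The posterior is then P(r = 1 | data) = 0, P(r = 2 | data) = 0.018277, P(r = 4 | data) = 0.15666, P(r = 5 | data) = 0.31332, P(r = 7 | data) = 0.21932, P(r = 8 | data) = 0.29243.
Averaging over the posterior, P(blue next | data) = (0)(0.018277) + (1/3)(0.15666) + (1/2)(0.31332) + (5/6)(0.21932) + (1)(0.29243) = 0.68407.

0.684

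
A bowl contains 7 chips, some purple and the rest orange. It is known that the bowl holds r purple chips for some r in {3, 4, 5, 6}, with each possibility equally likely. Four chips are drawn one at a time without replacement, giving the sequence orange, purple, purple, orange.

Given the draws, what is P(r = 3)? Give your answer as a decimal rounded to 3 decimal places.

0.391

Under each hypothesis, the probability of the observed sequence is: P(data | r = 3) = (4/7)(3/6)(2/5)(3/4) = 3/35; P(data | r = 4) = (3/7)(4/6)(3/5)(2/4) = 3/35; P(data | r = 5) = (2/7)(5/6)(4/5)(1/4) = 1/21; P(data | r = 6) = (1/7)(6/6)(5/5)(0/4) = 0.
The prior-weighted likelihoods are 1/4 · 3/35 = 3/140, 1/4 · 3/35 = 3/140, 1/4 · 1/21 = 1/84, 1/4 · 0 = 0; with total 23/420.
Therefore the posterior P(r = 3 | data) = (3/140) / (23/420) = 9/23.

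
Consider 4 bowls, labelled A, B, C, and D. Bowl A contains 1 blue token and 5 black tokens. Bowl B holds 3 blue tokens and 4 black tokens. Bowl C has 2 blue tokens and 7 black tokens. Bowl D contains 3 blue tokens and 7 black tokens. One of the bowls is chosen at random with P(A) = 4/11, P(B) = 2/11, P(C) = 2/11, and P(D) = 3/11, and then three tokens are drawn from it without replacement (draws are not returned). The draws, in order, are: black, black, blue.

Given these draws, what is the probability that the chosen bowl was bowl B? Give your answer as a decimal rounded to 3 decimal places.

0.184

Under each hypothesis, the probability of the observed sequence is: P(data | bowl A) = (5/6)(4/5)(1/4) = 0.16667; P(data | bowl B) = (4/7)(3/6)(3/5) = 0.17143; P(data | bowl C) = (7/9)(6/8)(2/7) = 0.16667; P(data | bowl D) = (7/10)(6/9)(3/8) = 0.175.
Weighting by the prior gives 4/11 · 0.16667 = 0.060606, 2/11 · 0.17143 = 0.031169, 2/11 · 0.16667 = 0.030303, 3/11 · 0.175 = 0.047727; these sum to 0.16981.
Therefore the posterior P(bowl B | data) = (0.031169) / (0.16981) = 0.18356.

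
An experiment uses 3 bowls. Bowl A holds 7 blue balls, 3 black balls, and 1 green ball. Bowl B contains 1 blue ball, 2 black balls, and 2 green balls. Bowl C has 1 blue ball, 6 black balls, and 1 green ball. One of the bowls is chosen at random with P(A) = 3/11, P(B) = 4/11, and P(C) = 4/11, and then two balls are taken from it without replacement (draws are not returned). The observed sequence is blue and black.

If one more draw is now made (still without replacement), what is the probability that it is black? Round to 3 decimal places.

0.441

The likelihood of the observed sequence under each hypothesis: P(data | bowl A) = (7/11)(3/10) = 0.19091; P(data | bowl B) = (1/5)(2/4) = 0.1; P(data | bowl C) = (1/8)(6/7) = 0.10714.
Weighting by the prior gives 3/11 · 0.19091 = 0.052066, 4/11 · 0.1 = 0.036364, 4/11 · 0.10714 = 0.038961; these sum to 0.12739.
The posterior is then P(bowl A | data) = 0.40871, P(bowl B | data) = 0.28545, P(bowl C | data) = 0.30584.
Averaging over the posterior, P(black next | data) = (2/9)(0.40871) + (1/3)(0.28545) + (5/6)(0.30584) = 0.44084.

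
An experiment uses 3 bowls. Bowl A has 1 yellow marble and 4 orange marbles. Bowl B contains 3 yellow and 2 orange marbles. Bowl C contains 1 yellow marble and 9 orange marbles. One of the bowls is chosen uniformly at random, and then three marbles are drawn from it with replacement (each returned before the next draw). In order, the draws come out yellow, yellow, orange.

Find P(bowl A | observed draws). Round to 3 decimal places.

Compute the likelihood of the observed sequence for each case: P(data | bowl A) = (1/5)(1/5)(4/5) = 4/125; P(data | bowl B) = (3/5)(3/5)(2/5) = 18/125; P(data | bowl C) = (1/10)(1/10)(9/10) = 9/1000.
Weighting by the prior gives 1/3 · 4/125 = 4/375, 1/3 · 18/125 = 6/125, 1/3 · 9/1000 = 3/1000; with total 37/600.
Hence P(bowl A | data) = (4/375) / (37/600) = 32/185.

0.173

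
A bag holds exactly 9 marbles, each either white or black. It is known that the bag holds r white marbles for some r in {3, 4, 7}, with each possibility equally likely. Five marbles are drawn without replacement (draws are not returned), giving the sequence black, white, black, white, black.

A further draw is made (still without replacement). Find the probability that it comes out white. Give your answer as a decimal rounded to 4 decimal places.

The likelihood of the observed sequence under each hypothesis: P(data | r = 3) = (6/9)(3/8)(5/7)(2/6)(4/5) = 1/21; P(data | r = 4) = (5/9)(4/8)(4/7)(3/6)(3/5) = 1/21; P(data | r = 7) = (2/9)(7/8)(1/7)(6/6)(0/5) = 0.
The prior-weighted likelihoods are 1/3 · 1/21 = 1/63, 1/3 · 1/21 = 1/63, 1/3 · 0 = 0; summing to 2/63.
The posterior is then P(r = 3 | data) = 1/2, P(r = 4 | data) = 1/2, P(r = 7 | data) = 0.
The predictive probability is P(white next | data) = (1/4)(1/2) + (1/2)(1/2) = 3/8.

0.3750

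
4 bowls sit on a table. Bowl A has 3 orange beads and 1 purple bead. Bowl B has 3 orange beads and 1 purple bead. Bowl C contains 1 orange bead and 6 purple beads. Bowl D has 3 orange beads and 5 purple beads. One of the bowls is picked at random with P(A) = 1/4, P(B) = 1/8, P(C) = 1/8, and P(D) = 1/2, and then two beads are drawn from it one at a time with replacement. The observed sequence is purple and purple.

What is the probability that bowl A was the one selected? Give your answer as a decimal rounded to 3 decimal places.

0.050

Compute the likelihood of the observed sequence for each case: P(data | bowl A) = (1/4)(1/4) = 0.0625; P(data | bowl B) = (1/4)(1/4) = 0.0625; P(data | bowl C) = (6/7)(6/7) = 0.73469; P(data | bowl D) = (5/8)(5/8) = 0.39062.
Weighting by the prior gives 1/4 · 0.0625 = 0.015625, 1/8 · 0.0625 = 0.0078125, 1/8 · 0.73469 = 0.091837, 1/2 · 0.39062 = 0.19531; summing to 0.31059.
So P(bowl A | data) = (0.015625) / (0.31059) = 0.050308.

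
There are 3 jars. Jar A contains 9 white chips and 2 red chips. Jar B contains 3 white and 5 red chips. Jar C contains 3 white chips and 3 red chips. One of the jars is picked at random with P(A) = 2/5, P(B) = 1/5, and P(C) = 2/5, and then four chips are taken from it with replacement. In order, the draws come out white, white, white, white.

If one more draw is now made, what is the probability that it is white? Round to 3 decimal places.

For each hypothesis, P(data | H) works out to: P(data | jar A) = (9/11)(9/11)(9/11)(9/11) = 0.44813; P(data | jar B) = (3/8)(3/8)(3/8)(3/8) = 0.019775; P(data | jar C) = (3/6)(3/6)(3/6)(3/6) = 0.0625.
Multiplying each by its prior: 2/5 · 0.44813 = 0.17925, 1/5 · 0.019775 = 0.0039551, 2/5 · 0.0625 = 0.025; with total 0.20821.
Dividing through by the total gives posterior P(jar A | data) = 0.86093, P(jar B | data) = 0.018996, P(jar C | data) = 0.12007.
Averaging over the posterior, P(white next | data) = (9/11)(0.86093) + (3/8)(0.018996) + (1/2)(0.12007) = 0.77156.

0.772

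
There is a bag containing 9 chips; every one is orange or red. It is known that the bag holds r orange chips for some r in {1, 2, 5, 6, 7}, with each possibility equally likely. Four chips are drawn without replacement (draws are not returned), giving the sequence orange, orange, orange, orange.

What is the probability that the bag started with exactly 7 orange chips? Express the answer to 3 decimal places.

For each hypothesis, P(data | H) works out to: P(data | r = 1) = (1/9)(0/8) = 0; P(data | r = 2) = (2/9)(1/8)(0/7) = 0; P(data | r = 5) = (5/9)(4/8)(3/7)(2/6) = 5/126; P(data | r = 6) = (6/9)(5/8)(4/7)(3/6) = 5/42; P(data | r = 7) = (7/9)(6/8)(5/7)(4/6) = 5/18.
Weighting by the prior gives 1/5 · 0 = 0, 1/5 · 0 = 0, 1/5 · 5/126 = 1/126, 1/5 · 5/42 = 1/42, 1/5 · 5/18 = 1/18; with total 11/126.
By Bayes' rule, P(r = 7 | data) = (1/18) / (11/126) = 7/11.

0.636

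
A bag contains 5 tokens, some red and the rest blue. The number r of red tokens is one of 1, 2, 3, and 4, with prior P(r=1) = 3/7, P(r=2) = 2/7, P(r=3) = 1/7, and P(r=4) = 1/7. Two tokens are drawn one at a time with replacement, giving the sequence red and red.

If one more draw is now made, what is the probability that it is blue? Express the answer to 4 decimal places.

0.3889

Under each hypothesis, the probability of the observed sequence is: P(data | r = 1) = (1/5)(1/5) = 1/25; P(data | r = 2) = (2/5)(2/5) = 4/25; P(data | r = 3) = (3/5)(3/5) = 9/25; P(data | r = 4) = (4/5)(4/5) = 16/25.
Weighting by the prior gives 3/7 · 1/25 = 3/175, 2/7 · 4/25 = 8/175, 1/7 · 9/25 = 9/175, 1/7 · 16/25 = 16/175; these sum to 36/175.
The posterior is then P(r = 1 | data) = 1/12, P(r = 2 | data) = 2/9, P(r = 3 | data) = 1/4, P(r = 4 | data) = 4/9.
The predictive probability is P(blue next | data) = (4/5)(1/12) + (3/5)(2/9) + (2/5)(1/4) + (1/5)(4/9) = 7/18.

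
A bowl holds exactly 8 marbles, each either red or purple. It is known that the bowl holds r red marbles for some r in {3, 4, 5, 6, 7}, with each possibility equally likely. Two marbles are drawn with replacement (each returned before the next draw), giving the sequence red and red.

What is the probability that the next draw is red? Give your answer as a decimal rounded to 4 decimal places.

Under each hypothesis, the probability of the observed sequence is: P(data | r = 3) = (3/8)(3/8) = 9/64; P(data | r = 4) = (4/8)(4/8) = 1/4; P(data | r = 5) = (5/8)(5/8) = 25/64; P(data | r = 6) = (6/8)(6/8) = 9/16; P(data | r = 7) = (7/8)(7/8) = 49/64.
Weighting by the prior gives 1/5 · 9/64 = 9/320, 1/5 · 1/4 = 1/20, 1/5 · 25/64 = 5/64, 1/5 · 9/16 = 9/80, 1/5 · 49/64 = 49/320; summing to 27/64.
The posterior is then P(r = 3 | data) = 1/15, P(r = 4 | data) = 16/135, P(r = 5 | data) = 5/27, P(r = 6 | data) = 4/15, P(r = 7 | data) = 49/135.
So P(red next | data) = Σ P(red next | H) P(H | data) = (3/8)(1/15) + (1/2)(16/135) + (5/8)(5/27) + (3/4)(4/15) + (7/8)(49/135) = 155/216.

0.7176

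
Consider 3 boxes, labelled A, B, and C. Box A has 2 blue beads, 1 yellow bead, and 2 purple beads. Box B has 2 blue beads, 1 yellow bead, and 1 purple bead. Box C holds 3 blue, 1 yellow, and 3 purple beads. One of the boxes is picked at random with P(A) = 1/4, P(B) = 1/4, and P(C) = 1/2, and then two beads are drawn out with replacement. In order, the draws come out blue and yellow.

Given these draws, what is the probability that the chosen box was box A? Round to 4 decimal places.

Under each hypothesis, the probability of the observed sequence is: P(data | box A) = (2/5)(1/5) = 0.08; P(data | box B) = (2/4)(1/4) = 0.125; P(data | box C) = (3/7)(1/7) = 0.061224.
The prior-weighted likelihoods are 1/4 · 0.08 = 0.02, 1/4 · 0.125 = 0.03125, 1/2 · 0.061224 = 0.030612; these sum to 0.081862.
By Bayes' rule, P(box A | data) = (0.02) / (0.081862) = 0.24431.

0.2443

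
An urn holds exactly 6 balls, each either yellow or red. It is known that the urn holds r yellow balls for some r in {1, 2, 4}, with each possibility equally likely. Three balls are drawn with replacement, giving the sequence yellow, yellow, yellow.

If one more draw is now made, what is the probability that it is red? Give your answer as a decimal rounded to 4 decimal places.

0.3767

Compute the likelihood of the observed sequence for each case: P(data | r = 1) = (1/6)(1/6)(1/6) = 1/216; P(data | r = 2) = (2/6)(2/6)(2/6) = 1/27; P(data | r = 4) = (4/6)(4/6)(4/6) = 8/27.
Multiplying each by its prior: 1/3 · 1/216 = 1/648, 1/3 · 1/27 = 1/81, 1/3 · 8/27 = 8/81; with total 73/648.
Dividing through by the total gives posterior P(r = 1 | data) = 1/73, P(r = 2 | data) = 8/73, P(r = 4 | data) = 64/73.
So P(red next | data) = Σ P(red next | H) P(H | data) = (5/6)(1/73) + (2/3)(8/73) + (1/3)(64/73) = 55/146.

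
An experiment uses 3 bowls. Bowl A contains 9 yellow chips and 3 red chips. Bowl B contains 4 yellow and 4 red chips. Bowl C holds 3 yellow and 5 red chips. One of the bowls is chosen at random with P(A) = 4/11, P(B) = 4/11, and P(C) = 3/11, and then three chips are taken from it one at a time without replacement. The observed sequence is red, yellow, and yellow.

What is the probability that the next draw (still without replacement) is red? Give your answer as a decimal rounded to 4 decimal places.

The likelihood of the observed sequence under each hypothesis: P(data | bowl A) = (3/12)(9/11)(8/10) = 0.16364; P(data | bowl B) = (4/8)(4/7)(3/6) = 0.14286; P(data | bowl C) = (5/8)(3/7)(2/6) = 0.089286.
Multiplying each by its prior: 4/11 · 0.16364 = 0.059504, 4/11 · 0.14286 = 0.051948, 3/11 · 0.089286 = 0.024351; with total 0.1358.
Dividing through by the total gives posterior P(bowl A | data) = 0.43817, P(bowl B | data) = 0.38253, P(bowl C | data) = 0.17931.
So P(red next | data) = Σ P(red next | H) P(H | data) = (2/9)(0.43817) + (3/5)(0.38253) + (4/5)(0.17931) = 0.47033.

0.4703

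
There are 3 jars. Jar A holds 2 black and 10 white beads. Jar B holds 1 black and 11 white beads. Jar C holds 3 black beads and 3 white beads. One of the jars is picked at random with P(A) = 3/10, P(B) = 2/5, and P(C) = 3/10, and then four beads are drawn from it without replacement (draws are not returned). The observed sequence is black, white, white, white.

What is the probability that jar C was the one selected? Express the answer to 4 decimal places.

0.1771

Compute the likelihood of the observed sequence for each case: P(data | jar A) = (2/12)(10/11)(9/10)(8/9) = 0.12121; P(data | jar B) = (1/12)(11/11)(10/10)(9/9) = 0.083333; P(data | jar C) = (3/6)(3/5)(2/4)(1/3) = 0.05.
Weighting by the prior gives 3/10 · 0.12121 = 0.036364, 2/5 · 0.083333 = 0.033333, 3/10 · 0.05 = 0.015; with total 0.084697.
Hence P(jar C | data) = (0.015) / (0.084697) = 0.1771.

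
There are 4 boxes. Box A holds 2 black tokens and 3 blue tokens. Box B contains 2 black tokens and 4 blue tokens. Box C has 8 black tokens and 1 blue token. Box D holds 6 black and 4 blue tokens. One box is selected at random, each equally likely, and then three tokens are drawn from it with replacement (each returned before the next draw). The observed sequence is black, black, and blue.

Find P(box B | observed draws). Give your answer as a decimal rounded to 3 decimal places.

The likelihood of the observed sequence under each hypothesis: P(data | box A) = (2/5)(2/5)(3/5) = 0.096; P(data | box B) = (2/6)(2/6)(4/6) = 0.074074; P(data | box C) = (8/9)(8/9)(1/9) = 0.087791; P(data | box D) = (6/10)(6/10)(4/10) = 0.144.
Weighting by the prior gives 1/4 · 0.096 = 0.024, 1/4 · 0.074074 = 0.018519, 1/4 · 0.087791 = 0.021948, 1/4 · 0.144 = 0.036; summing to 0.10047.
Therefore the posterior P(box B | data) = (0.018519) / (0.10047) = 0.18433.

0.184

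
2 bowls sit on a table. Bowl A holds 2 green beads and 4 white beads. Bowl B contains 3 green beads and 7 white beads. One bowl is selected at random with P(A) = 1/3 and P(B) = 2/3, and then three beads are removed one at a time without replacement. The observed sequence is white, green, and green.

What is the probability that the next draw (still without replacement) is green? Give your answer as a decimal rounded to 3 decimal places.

0.091

The likelihood of the observed sequence under each hypothesis: P(data | bowl A) = (4/6)(2/5)(1/4) = 1/15; P(data | bowl B) = (7/10)(3/9)(2/8) = 7/120.
The prior-weighted likelihoods are 1/3 · 1/15 = 1/45, 2/3 · 7/120 = 7/180; with total 11/180.
The posterior is then P(bowl A | data) = 4/11, P(bowl B | data) = 7/11.
Averaging over the posterior, P(green next | data) = (0)(4/11) + (1/7)(7/11) = 1/11.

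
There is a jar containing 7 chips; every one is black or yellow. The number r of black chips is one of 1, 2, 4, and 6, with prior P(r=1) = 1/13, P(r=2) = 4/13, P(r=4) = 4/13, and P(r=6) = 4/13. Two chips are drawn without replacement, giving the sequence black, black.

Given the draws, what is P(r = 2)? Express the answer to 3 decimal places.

Under each hypothesis, the probability of the observed sequence is: P(data | r = 1) = (1/7)(0/6) = 0; P(data | r = 2) = (2/7)(1/6) = 1/21; P(data | r = 4) = (4/7)(3/6) = 2/7; P(data | r = 6) = (6/7)(5/6) = 5/7.
The prior-weighted likelihoods are 1/13 · 0 = 0, 4/13 · 1/21 = 4/273, 4/13 · 2/7 = 8/91, 4/13 · 5/7 = 20/91; with total 88/273.
Therefore the posterior P(r = 2 | data) = (4/273) / (88/273) = 1/22.

0.045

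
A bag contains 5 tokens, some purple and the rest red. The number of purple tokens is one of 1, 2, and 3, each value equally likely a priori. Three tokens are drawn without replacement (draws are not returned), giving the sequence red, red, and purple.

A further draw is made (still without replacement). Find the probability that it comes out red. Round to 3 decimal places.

Under each hypothesis, the probability of the observed sequence is: P(data | r = 1) = (4/5)(3/4)(1/3) = 1/5; P(data | r = 2) = (3/5)(2/4)(2/3) = 1/5; P(data | r = 3) = (2/5)(1/4)(3/3) = 1/10.
Multiplying each by its prior: 1/3 · 1/5 = 1/15, 1/3 · 1/5 = 1/15, 1/3 · 1/10 = 1/30; with total 1/6.
The posterior is then P(r = 1 | data) = 2/5, P(r = 2 | data) = 2/5, P(r = 3 | data) = 1/5.
So P(red next | data) = Σ P(red next | H) P(H | data) = (1)(2/5) + (1/2)(2/5) + (0)(1/5) = 3/5.

0.600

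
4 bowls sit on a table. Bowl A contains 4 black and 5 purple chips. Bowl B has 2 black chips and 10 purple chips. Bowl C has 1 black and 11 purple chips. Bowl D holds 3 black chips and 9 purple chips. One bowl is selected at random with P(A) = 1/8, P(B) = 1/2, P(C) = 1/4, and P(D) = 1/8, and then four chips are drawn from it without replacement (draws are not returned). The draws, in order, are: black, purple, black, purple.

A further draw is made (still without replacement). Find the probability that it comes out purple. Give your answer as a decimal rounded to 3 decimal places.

Compute the likelihood of the observed sequence for each case: P(data | bowl A) = (4/9)(5/8)(3/7)(4/6) = 0.079365; P(data | bowl B) = (2/12)(10/11)(1/10)(9/9) = 0.015152; P(data | bowl C) = (1/12)(11/11)(0/10) = 0; P(data | bowl D) = (3/12)(9/11)(2/10)(8/9) = 0.036364.
Multiplying each by its prior: 1/8 · 0.079365 = 0.0099206, 1/2 · 0.015152 = 0.0075758, 1/4 · 0 = 0, 1/8 · 0.036364 = 0.0045455; these sum to 0.022042.
Normalising, the posterior is P(bowl A | data) = 0.45008, P(bowl B | data) = 0.3437, P(bowl C | data) = 0, P(bowl D | data) = 0.20622.
Averaging over the posterior, P(purple next | data) = (3/5)(0.45008) + (1)(0.3437) + (7/8)(0.20622) = 0.79419.

0.794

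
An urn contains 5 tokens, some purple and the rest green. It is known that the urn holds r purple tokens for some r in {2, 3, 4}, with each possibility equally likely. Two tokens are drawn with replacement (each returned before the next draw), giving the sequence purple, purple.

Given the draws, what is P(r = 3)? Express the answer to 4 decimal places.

0.3103

For each hypothesis, P(data | H) works out to: P(data | r = 2) = (2/5)(2/5) = 4/25; P(data | r = 3) = (3/5)(3/5) = 9/25; P(data | r = 4) = (4/5)(4/5) = 16/25.
The prior-weighted likelihoods are 1/3 · 4/25 = 4/75, 1/3 · 9/25 = 3/25, 1/3 · 16/25 = 16/75; these sum to 29/75.
So P(r = 3 | data) = (3/25) / (29/75) = 9/29.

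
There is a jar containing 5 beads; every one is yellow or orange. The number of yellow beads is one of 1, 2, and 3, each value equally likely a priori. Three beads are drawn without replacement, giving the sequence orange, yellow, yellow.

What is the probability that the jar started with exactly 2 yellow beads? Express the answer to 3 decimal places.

Compute the likelihood of the observed sequence for each case: P(data | r = 1) = (4/5)(1/4)(0/3) = 0; P(data | r = 2) = (3/5)(2/4)(1/3) = 1/10; P(data | r = 3) = (2/5)(3/4)(2/3) = 1/5.
Weighting by the prior gives 1/3 · 0 = 0, 1/3 · 1/10 = 1/30, 1/3 · 1/5 = 1/15; with total 1/10.
So P(r = 2 | data) = (1/30) / (1/10) = 1/3.

0.333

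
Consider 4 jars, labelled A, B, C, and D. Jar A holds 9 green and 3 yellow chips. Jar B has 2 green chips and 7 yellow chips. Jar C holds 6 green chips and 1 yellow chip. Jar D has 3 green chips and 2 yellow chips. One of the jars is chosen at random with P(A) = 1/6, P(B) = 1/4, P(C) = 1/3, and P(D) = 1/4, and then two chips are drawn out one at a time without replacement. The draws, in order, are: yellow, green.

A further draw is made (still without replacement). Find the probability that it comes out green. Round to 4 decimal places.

The likelihood of the observed sequence under each hypothesis: P(data | jar A) = (3/12)(9/11) = 0.20455; P(data | jar B) = (7/9)(2/8) = 0.19444; P(data | jar C) = (1/7)(6/6) = 0.14286; P(data | jar D) = (2/5)(3/4) = 0.3.
The prior-weighted likelihoods are 1/6 · 0.20455 = 0.034091, 1/4 · 0.19444 = 0.048611, 1/3 · 0.14286 = 0.047619, 1/4 · 0.3 = 0.075; these sum to 0.20532.
The posterior is then P(jar A | data) = 0.16604, P(jar B | data) = 0.23676, P(jar C | data) = 0.23192, P(jar D | data) = 0.36528.
Averaging over the posterior, P(green next | data) = (4/5)(0.16604) + (1/7)(0.23676) + (1)(0.23192) + (2/3)(0.36528) = 0.6421.

0.6421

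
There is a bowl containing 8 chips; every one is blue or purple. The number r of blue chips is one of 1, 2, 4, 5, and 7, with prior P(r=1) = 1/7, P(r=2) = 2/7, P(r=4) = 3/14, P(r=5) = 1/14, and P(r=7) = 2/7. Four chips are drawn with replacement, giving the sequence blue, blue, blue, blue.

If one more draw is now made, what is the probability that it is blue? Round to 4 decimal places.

0.8311

For each hypothesis, P(data | H) works out to: P(data | r = 1) = (1/8)(1/8)(1/8)(1/8) = 0.00024414; P(data | r = 2) = (2/8)(2/8)(2/8)(2/8) = 0.0039062; P(data | r = 4) = (4/8)(4/8)(4/8)(4/8) = 0.0625; P(data | r = 5) = (5/8)(5/8)(5/8)(5/8) = 0.15259; P(data | r = 7) = (7/8)(7/8)(7/8)(7/8) = 0.58618.
Multiplying each by its prior: 1/7 · 0.00024414 = 3.4877e-05, 2/7 · 0.0039062 = 0.0011161, 3/14 · 0.0625 = 0.013393, 1/14 · 0.15259 = 0.010899, 2/7 · 0.58618 = 0.16748; with total 0.19292.
The posterior is then P(r = 1 | data) = 0.00018078, P(r = 2 | data) = 0.005785, P(r = 4 | data) = 0.069421, P(r = 5 | data) = 0.056495, P(r = 7 | data) = 0.86812.
Averaging over the posterior, P(blue next | data) = (1/8)(0.00018078) + (1/4)(0.005785) + (1/2)(0.069421) + (5/8)(0.056495) + (7/8)(0.86812) = 0.83109.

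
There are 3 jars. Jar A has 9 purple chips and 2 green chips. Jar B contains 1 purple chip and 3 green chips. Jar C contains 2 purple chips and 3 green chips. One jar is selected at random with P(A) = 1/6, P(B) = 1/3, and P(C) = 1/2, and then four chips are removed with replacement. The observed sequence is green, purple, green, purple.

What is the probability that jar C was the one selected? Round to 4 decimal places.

0.6515

Compute the likelihood of the observed sequence for each case: P(data | jar A) = (2/11)(9/11)(2/11)(9/11) = 0.02213; P(data | jar B) = (3/4)(1/4)(3/4)(1/4) = 0.035156; P(data | jar C) = (3/5)(2/5)(3/5)(2/5) = 0.0576.
The prior-weighted likelihoods are 1/6 · 0.02213 = 0.0036883, 1/3 · 0.035156 = 0.011719, 1/2 · 0.0576 = 0.0288; summing to 0.044207.
Therefore the posterior P(jar C | data) = (0.0288) / (0.044207) = 0.65148.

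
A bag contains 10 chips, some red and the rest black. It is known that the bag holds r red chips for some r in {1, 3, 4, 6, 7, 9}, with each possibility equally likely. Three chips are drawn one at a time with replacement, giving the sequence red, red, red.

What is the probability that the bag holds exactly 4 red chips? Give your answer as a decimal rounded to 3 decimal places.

0.046

For each hypothesis, P(data | H) works out to: P(data | r = 1) = (1/10)(1/10)(1/10) = 0.001; P(data | r = 3) = (3/10)(3/10)(3/10) = 0.027; P(data | r = 4) = (4/10)(4/10)(4/10) = 0.064; P(data | r = 6) = (6/10)(6/10)(6/10) = 0.216; P(data | r = 7) = (7/10)(7/10)(7/10) = 0.343; P(data | r = 9) = (9/10)(9/10)(9/10) = 0.729.
The prior-weighted likelihoods are 1/6 · 0.001 = 0.00016667, 1/6 · 0.027 = 0.0045, 1/6 · 0.064 = 0.010667, 1/6 · 0.216 = 0.036, 1/6 · 0.343 = 0.057167, 1/6 · 0.729 = 0.1215; summing to 0.23.
Therefore the posterior P(r = 4 | data) = (0.010667) / (0.23) = 0.046377.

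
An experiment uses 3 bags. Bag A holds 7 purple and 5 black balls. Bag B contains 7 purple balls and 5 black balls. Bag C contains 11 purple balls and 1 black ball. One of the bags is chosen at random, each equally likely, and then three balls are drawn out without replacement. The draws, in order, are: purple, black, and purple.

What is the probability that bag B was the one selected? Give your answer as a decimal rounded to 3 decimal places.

Compute the likelihood of the observed sequence for each case: P(data | bag A) = (7/12)(5/11)(6/10) = 7/44; P(data | bag B) = (7/12)(5/11)(6/10) = 7/44; P(data | bag C) = (11/12)(1/11)(10/10) = 1/12.
The prior-weighted likelihoods are 1/3 · 7/44 = 7/132, 1/3 · 7/44 = 7/132, 1/3 · 1/12 = 1/36; summing to 53/396.
So P(bag B | data) = (7/132) / (53/396) = 21/53.

0.396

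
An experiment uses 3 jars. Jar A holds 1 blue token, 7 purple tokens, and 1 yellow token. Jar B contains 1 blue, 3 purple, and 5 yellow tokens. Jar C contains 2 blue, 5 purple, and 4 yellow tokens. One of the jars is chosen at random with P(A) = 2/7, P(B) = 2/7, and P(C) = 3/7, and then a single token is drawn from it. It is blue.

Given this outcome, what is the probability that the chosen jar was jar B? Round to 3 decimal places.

0.224

The likelihood of this draw under each hypothesis: P(data | jar A) = (1/9) = 1/9; P(data | jar B) = (1/9) = 1/9; P(data | jar C) = (2/11) = 2/11.
Multiplying each by its prior: 2/7 · 1/9 = 2/63, 2/7 · 1/9 = 2/63, 3/7 · 2/11 = 6/77; these sum to 14/99.
Therefore the posterior P(jar B | data) = (2/63) / (14/99) = 11/49.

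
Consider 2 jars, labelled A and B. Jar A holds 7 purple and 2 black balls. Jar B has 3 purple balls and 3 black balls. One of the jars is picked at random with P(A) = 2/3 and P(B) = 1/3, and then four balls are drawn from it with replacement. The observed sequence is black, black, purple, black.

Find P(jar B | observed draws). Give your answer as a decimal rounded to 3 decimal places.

The likelihood of the observed sequence under each hypothesis: P(data | jar A) = (2/9)(2/9)(7/9)(2/9) = 0.0085353; P(data | jar B) = (3/6)(3/6)(3/6)(3/6) = 0.0625.
Multiplying each by its prior: 2/3 · 0.0085353 = 0.0056902, 1/3 · 0.0625 = 0.020833; with total 0.026524.
By Bayes' rule, P(jar B | data) = (0.020833) / (0.026524) = 0.78547.

0.785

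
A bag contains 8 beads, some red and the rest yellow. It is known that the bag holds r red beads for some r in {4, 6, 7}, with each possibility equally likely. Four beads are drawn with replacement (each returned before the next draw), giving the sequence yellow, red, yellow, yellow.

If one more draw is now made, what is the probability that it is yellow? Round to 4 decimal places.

Under each hypothesis, the probability of the observed sequence is: P(data | r = 4) = (4/8)(4/8)(4/8)(4/8) = 0.0625; P(data | r = 6) = (2/8)(6/8)(2/8)(2/8) = 0.011719; P(data | r = 7) = (1/8)(7/8)(1/8)(1/8) = 0.001709.
Weighting by the prior gives 1/3 · 0.0625 = 0.020833, 1/3 · 0.011719 = 0.0039062, 1/3 · 0.001709 = 0.00056966; summing to 0.025309.
Normalising, the posterior is P(r = 4 | data) = 0.82315, P(r = 6 | data) = 0.15434, P(r = 7 | data) = 0.022508.
So P(yellow next | data) = Σ P(yellow next | H) P(H | data) = (1/2)(0.82315) + (1/4)(0.15434) + (1/8)(0.022508) = 0.45297.

0.4530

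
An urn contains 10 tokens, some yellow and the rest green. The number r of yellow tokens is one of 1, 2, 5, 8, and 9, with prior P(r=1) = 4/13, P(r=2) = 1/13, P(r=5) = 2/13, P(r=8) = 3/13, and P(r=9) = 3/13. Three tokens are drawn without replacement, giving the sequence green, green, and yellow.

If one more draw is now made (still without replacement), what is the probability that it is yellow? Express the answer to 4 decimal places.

For each hypothesis, P(data | H) works out to: P(data | r = 1) = (9/10)(8/9)(1/8) = 1/10; P(data | r = 2) = (8/10)(7/9)(2/8) = 7/45; P(data | r = 5) = (5/10)(4/9)(5/8) = 5/36; P(data | r = 8) = (2/10)(1/9)(8/8) = 1/45; P(data | r = 9) = (1/10)(0/9) = 0.
Weighting by the prior gives 4/13 · 1/10 = 2/65, 1/13 · 7/45 = 7/585, 2/13 · 5/36 = 5/234, 3/13 · 1/45 = 1/195, 3/13 · 0 = 0; summing to 9/130.
Dividing through by the total gives posterior P(r = 1 | data) = 4/9, P(r = 2 | data) = 14/81, P(r = 5 | data) = 25/81, P(r = 8 | data) = 2/27, P(r = 9 | data) = 0.
So P(yellow next | data) = Σ P(yellow next | H) P(H | data) = (0)(4/9) + (1/7)(14/81) + (4/7)(25/81) + (1)(2/27) = 52/189.

0.2751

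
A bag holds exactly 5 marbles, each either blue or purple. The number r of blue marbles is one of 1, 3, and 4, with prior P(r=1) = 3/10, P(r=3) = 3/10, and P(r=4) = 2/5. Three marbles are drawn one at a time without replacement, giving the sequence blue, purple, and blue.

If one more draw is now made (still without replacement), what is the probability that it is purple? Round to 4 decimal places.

Under each hypothesis, the probability of the observed sequence is: P(data | r = 1) = (1/5)(4/4)(0/3) = 0; P(data | r = 3) = (3/5)(2/4)(2/3) = 1/5; P(data | r = 4) = (4/5)(1/4)(3/3) = 1/5.
The prior-weighted likelihoods are 3/10 · 0 = 0, 3/10 · 1/5 = 3/50, 2/5 · 1/5 = 2/25; with total 7/50.
Dividing through by the total gives posterior P(r = 1 | data) = 0, P(r = 3 | data) = 3/7, P(r = 4 | data) = 4/7.
The predictive probability is P(purple next | data) = (1/2)(3/7) + (0)(4/7) = 3/14.

0.2143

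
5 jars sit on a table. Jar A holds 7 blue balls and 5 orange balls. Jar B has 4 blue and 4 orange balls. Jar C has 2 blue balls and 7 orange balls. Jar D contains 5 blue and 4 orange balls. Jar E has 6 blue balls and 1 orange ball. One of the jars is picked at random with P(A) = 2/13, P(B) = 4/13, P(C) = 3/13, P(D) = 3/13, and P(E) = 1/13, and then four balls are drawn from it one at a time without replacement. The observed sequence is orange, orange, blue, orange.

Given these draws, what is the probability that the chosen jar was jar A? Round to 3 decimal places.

0.085

Compute the likelihood of the observed sequence for each case: P(data | jar A) = (5/12)(4/11)(7/10)(3/9) = 0.035354; P(data | jar B) = (4/8)(3/7)(4/6)(2/5) = 0.057143; P(data | jar C) = (7/9)(6/8)(2/7)(5/6) = 0.13889; P(data | jar D) = (4/9)(3/8)(5/7)(2/6) = 0.039683; P(data | jar E) = (1/7)(0/6) = 0.
Weighting by the prior gives 2/13 · 0.035354 = 0.005439, 4/13 · 0.057143 = 0.017582, 3/13 · 0.13889 = 0.032051, 3/13 · 0.039683 = 0.0091575, 1/13 · 0 = 0; these sum to 0.06423.
Hence P(jar A | data) = (0.005439) / (0.06423) = 0.08468.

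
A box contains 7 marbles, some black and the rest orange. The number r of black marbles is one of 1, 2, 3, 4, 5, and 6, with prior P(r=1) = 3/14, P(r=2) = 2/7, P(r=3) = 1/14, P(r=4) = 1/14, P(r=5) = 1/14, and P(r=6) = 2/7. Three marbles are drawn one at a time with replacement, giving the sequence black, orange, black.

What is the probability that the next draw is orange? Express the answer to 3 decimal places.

For each hypothesis, P(data | H) works out to: P(data | r = 1) = (1/7)(6/7)(1/7) = 0.017493; P(data | r = 2) = (2/7)(5/7)(2/7) = 0.058309; P(data | r = 3) = (3/7)(4/7)(3/7) = 0.10496; P(data | r = 4) = (4/7)(3/7)(4/7) = 0.13994; P(data | r = 5) = (5/7)(2/7)(5/7) = 0.14577; P(data | r = 6) = (6/7)(1/7)(6/7) = 0.10496.
Weighting by the prior gives 3/14 · 0.017493 = 0.0037484, 2/7 · 0.058309 = 0.01666, 1/14 · 0.10496 = 0.0074969, 1/14 · 0.13994 = 0.0099958, 1/14 · 0.14577 = 0.010412, 2/7 · 0.10496 = 0.029988; with total 0.078301.
Dividing through by the total gives posterior P(r = 1 | data) = 0.047872, P(r = 2 | data) = 0.21277, P(r = 3 | data) = 0.095745, P(r = 4 | data) = 0.12766, P(r = 5 | data) = 0.13298, P(r = 6 | data) = 0.38298.
So P(orange next | data) = Σ P(orange next | H) P(H | data) = (6/7)(0.047872) + (5/7)(0.21277) + (4/7)(0.095745) + (3/7)(0.12766) + (2/7)(0.13298) + (1/7)(0.38298) = 0.39514.

0.395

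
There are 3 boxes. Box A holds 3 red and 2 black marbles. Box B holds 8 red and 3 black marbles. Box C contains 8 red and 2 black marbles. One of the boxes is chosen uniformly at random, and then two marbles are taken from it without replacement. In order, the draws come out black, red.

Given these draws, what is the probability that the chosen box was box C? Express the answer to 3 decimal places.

The likelihood of the observed sequence under each hypothesis: P(data | box A) = (2/5)(3/4) = 0.3; P(data | box B) = (3/11)(8/10) = 0.21818; P(data | box C) = (2/10)(8/9) = 0.17778.
Weighting by the prior gives 1/3 · 0.3 = 0.1, 1/3 · 0.21818 = 0.072727, 1/3 · 0.17778 = 0.059259; these sum to 0.23199.
Hence P(box C | data) = (0.059259) / (0.23199) = 0.25544.

0.255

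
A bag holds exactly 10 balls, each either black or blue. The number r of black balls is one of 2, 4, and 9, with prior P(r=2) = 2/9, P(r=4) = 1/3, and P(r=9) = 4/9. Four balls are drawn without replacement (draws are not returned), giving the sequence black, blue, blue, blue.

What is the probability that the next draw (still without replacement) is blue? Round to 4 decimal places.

0.6609

The likelihood of the observed sequence under each hypothesis: P(data | r = 2) = (2/10)(8/9)(7/8)(6/7) = 2/15; P(data | r = 4) = (4/10)(6/9)(5/8)(4/7) = 2/21; P(data | r = 9) = (9/10)(1/9)(0/8) = 0.
The prior-weighted likelihoods are 2/9 · 2/15 = 4/135, 1/3 · 2/21 = 2/63, 4/9 · 0 = 0; with total 58/945.
Normalising, the posterior is P(r = 2 | data) = 14/29, P(r = 4 | data) = 15/29, P(r = 9 | data) = 0.
So P(blue next | data) = Σ P(blue next | H) P(H | data) = (5/6)(14/29) + (1/2)(15/29) = 115/174.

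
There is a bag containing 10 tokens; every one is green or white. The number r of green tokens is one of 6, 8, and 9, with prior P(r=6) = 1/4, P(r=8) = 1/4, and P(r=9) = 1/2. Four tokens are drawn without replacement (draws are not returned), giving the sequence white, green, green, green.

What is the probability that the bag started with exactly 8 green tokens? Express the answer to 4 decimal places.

0.3111

For each hypothesis, P(data | H) works out to: P(data | r = 6) = (4/10)(6/9)(5/8)(4/7) = 2/21; P(data | r = 8) = (2/10)(8/9)(7/8)(6/7) = 2/15; P(data | r = 9) = (1/10)(9/9)(8/8)(7/7) = 1/10.
Weighting by the prior gives 1/4 · 2/21 = 1/42, 1/4 · 2/15 = 1/30, 1/2 · 1/10 = 1/20; with total 3/28.
So P(r = 8 | data) = (1/30) / (3/28) = 14/45.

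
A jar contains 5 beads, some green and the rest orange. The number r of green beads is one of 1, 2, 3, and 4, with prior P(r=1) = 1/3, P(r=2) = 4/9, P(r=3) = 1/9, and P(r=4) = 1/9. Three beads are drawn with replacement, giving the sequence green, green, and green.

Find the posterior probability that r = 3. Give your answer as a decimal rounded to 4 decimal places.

The likelihood of the observed sequence under each hypothesis: P(data | r = 1) = (1/5)(1/5)(1/5) = 0.008; P(data | r = 2) = (2/5)(2/5)(2/5) = 0.064; P(data | r = 3) = (3/5)(3/5)(3/5) = 0.216; P(data | r = 4) = (4/5)(4/5)(4/5) = 0.512.
The prior-weighted likelihoods are 1/3 · 0.008 = 0.0026667, 4/9 · 0.064 = 0.028444, 1/9 · 0.216 = 0.024, 1/9 · 0.512 = 0.056889; summing to 0.112.
So P(r = 3 | data) = (0.024) / (0.112) = 0.21429.

0.2143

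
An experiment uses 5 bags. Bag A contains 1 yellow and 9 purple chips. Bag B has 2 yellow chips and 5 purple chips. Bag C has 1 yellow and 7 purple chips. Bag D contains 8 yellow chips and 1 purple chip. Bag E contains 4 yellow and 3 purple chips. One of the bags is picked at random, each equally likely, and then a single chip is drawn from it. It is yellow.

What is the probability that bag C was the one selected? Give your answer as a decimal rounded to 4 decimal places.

0.0634

Under each hypothesis, the probability of this draw is: P(data | bag A) = (1/10) = 0.1; P(data | bag B) = (2/7) = 0.28571; P(data | bag C) = (1/8) = 0.125; P(data | bag D) = (8/9) = 0.88889; P(data | bag E) = (4/7) = 0.57143.
Multiplying each by its prior: 1/5 · 0.1 = 0.02, 1/5 · 0.28571 = 0.057143, 1/5 · 0.125 = 0.025, 1/5 · 0.88889 = 0.17778, 1/5 · 0.57143 = 0.11429; these sum to 0.39421.
By Bayes' rule, P(bag C | data) = (0.025) / (0.39421) = 0.063419.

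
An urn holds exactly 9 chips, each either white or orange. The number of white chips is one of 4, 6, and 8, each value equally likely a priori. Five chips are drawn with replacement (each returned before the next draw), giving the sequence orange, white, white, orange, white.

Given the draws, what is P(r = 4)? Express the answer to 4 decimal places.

0.3945

For each hypothesis, P(data | H) works out to: P(data | r = 4) = (5/9)(4/9)(4/9)(5/9)(4/9) = 0.027096; P(data | r = 6) = (3/9)(6/9)(6/9)(3/9)(6/9) = 0.032922; P(data | r = 8) = (1/9)(8/9)(8/9)(1/9)(8/9) = 0.0086708.
Weighting by the prior gives 1/3 · 0.027096 = 0.009032, 1/3 · 0.032922 = 0.010974, 1/3 · 0.0086708 = 0.0028903; with total 0.022896.
By Bayes' rule, P(r = 4 | data) = (0.009032) / (0.022896) = 0.39448.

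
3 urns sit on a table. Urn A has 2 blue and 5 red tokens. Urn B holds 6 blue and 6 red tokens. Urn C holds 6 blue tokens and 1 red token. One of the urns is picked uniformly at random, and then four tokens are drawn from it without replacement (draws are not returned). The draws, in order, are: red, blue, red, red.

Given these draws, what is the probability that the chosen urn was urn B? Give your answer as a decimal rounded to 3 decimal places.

Under each hypothesis, the probability of the observed sequence is: P(data | urn A) = (5/7)(2/6)(4/5)(3/4) = 1/7; P(data | urn B) = (6/12)(6/11)(5/10)(4/9) = 2/33; P(data | urn C) = (1/7)(6/6)(0/5) = 0.
Multiplying each by its prior: 1/3 · 1/7 = 1/21, 1/3 · 2/33 = 2/99, 1/3 · 0 = 0; summing to 47/693.
Hence P(urn B | data) = (2/99) / (47/693) = 14/47.

0.298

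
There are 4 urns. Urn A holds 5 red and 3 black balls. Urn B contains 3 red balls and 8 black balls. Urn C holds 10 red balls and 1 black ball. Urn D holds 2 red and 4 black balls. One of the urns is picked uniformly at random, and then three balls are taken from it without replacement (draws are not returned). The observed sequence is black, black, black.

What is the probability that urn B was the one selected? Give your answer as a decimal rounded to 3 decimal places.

0.609

Under each hypothesis, the probability of the observed sequence is: P(data | urn A) = (3/8)(2/7)(1/6) = 0.017857; P(data | urn B) = (8/11)(7/10)(6/9) = 0.33939; P(data | urn C) = (1/11)(0/10) = 0; P(data | urn D) = (4/6)(3/5)(2/4) = 0.2.
The prior-weighted likelihoods are 1/4 · 0.017857 = 0.0044643, 1/4 · 0.33939 = 0.084848, 1/4 · 0 = 0, 1/4 · 0.2 = 0.05; with total 0.13931.
Therefore the posterior P(urn B | data) = (0.084848) / (0.13931) = 0.60905.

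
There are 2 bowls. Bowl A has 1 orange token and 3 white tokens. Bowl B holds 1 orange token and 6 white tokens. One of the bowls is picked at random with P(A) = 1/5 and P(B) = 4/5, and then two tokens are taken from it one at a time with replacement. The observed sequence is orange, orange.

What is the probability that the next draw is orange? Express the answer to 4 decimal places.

Under each hypothesis, the probability of the observed sequence is: P(data | bowl A) = (1/4)(1/4) = 0.0625; P(data | bowl B) = (1/7)(1/7) = 0.020408.
Weighting by the prior gives 1/5 · 0.0625 = 0.0125, 4/5 · 0.020408 = 0.016327; with total 0.028827.
Normalising, the posterior is P(bowl A | data) = 0.43363, P(bowl B | data) = 0.56637.
Averaging over the posterior, P(orange next | data) = (1/4)(0.43363) + (1/7)(0.56637) = 0.18932.

0.1893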